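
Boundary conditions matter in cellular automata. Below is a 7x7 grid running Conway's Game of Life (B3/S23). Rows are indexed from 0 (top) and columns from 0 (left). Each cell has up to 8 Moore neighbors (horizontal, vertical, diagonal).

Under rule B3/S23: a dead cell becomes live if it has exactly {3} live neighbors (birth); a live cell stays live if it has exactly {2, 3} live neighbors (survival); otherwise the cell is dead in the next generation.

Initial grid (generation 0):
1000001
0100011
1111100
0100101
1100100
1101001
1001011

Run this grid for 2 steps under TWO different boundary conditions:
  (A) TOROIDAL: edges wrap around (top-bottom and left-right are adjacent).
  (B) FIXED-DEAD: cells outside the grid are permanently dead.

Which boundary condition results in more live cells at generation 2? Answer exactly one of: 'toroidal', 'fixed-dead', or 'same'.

Answer: fixed-dead

Derivation:
Under TOROIDAL boundary, generation 2:
0010000
0010010
0000000
0000000
0001110
0010010
0010110
Population = 11

Under FIXED-DEAD boundary, generation 2:
0000001
0001000
0000001
0000000
0001110
0100001
0111111
Population = 14

Comparison: toroidal=11, fixed-dead=14 -> fixed-dead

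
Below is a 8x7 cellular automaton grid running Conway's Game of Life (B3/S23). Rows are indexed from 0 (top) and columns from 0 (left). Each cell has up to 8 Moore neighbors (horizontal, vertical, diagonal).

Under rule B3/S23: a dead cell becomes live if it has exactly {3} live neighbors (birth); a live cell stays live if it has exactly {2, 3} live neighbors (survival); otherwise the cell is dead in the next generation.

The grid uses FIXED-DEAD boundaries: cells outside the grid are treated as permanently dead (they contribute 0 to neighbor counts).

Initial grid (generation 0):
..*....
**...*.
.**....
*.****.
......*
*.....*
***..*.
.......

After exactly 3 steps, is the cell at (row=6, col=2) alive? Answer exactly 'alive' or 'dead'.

Answer: alive

Derivation:
Simulating step by step:
Generation 0 (given above): 18 live cells
Generation 1: 17 live cells
.*.....
*......
.....*.
..****.
.*.**.*
*....**
**.....
.*.....
Generation 2: 15 live cells
.......
.......
...*.*.
..*...*
.*....*
*.*.***
**.....
**.....
Generation 3: 15 live cells
.......
.......
.......
..*..**
.***..*
*.*..**
..*..*.
**.....

Cell (6,2) at generation 3: 1 -> alive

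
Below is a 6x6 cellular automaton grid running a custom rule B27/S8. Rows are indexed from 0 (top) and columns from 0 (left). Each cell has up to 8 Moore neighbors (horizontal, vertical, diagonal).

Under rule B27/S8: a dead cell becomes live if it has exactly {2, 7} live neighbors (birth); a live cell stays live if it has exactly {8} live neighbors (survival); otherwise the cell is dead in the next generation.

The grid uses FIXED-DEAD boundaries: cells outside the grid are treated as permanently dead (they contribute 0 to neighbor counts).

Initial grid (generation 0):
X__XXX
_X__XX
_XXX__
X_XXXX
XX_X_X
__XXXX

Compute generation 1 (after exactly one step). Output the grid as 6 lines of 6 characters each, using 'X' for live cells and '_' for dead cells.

Simulating step by step:
Generation 0 (given above): 23 live cells
Generation 1: 3 live cells
(generation 1 grid is the final answer)

Answer: _XX___
______
______
______
______
X_____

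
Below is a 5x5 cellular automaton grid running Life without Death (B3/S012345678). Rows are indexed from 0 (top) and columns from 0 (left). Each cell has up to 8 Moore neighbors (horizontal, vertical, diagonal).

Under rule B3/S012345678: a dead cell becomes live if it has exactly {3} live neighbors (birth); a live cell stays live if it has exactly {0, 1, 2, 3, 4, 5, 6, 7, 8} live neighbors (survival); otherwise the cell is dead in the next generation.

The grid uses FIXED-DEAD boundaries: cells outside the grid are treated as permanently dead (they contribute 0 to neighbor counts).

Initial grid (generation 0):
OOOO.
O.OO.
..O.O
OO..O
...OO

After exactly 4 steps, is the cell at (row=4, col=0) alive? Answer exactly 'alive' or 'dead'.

Simulating step by step:
Generation 0 (given above): 14 live cells
Generation 1: 17 live cells
OOOO.
O.OOO
O.O.O
OOO.O
...OO
Generation 2: 20 live cells
OOOOO
O.OOO
O.O.O
OOO.O
.OOOO
Generation 3: 21 live cells
OOOOO
O.OOO
O.O.O
OOO.O
OOOOO
Generation 4: 21 live cells
OOOOO
O.OOO
O.O.O
OOO.O
OOOOO

Cell (4,0) at generation 4: 1 -> alive

Answer: alive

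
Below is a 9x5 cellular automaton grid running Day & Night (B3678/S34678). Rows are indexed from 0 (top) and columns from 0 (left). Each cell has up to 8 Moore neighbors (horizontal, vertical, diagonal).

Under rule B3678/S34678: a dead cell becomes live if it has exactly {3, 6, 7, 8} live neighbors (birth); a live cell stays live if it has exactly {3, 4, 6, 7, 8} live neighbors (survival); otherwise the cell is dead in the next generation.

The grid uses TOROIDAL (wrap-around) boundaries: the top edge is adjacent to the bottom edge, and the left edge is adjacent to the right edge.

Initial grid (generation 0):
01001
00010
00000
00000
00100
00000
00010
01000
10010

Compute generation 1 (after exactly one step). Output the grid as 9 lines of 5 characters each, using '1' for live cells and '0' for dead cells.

Answer: 10111
00000
00000
00000
00000
00000
00000
00101
11101

Derivation:
Simulating step by step:
Generation 0 (given above): 8 live cells
Generation 1: 10 live cells
(generation 1 grid is the final answer)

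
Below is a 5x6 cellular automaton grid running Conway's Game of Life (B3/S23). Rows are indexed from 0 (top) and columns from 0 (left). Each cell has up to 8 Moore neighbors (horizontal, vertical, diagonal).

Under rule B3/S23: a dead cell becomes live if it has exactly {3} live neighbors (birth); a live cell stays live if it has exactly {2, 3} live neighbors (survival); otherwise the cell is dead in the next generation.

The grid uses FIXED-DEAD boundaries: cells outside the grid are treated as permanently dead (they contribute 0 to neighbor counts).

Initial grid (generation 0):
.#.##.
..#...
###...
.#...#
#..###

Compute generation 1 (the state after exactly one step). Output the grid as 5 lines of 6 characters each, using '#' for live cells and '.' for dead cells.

Answer: ..##..
#.....
#.#...
...#.#
....##

Derivation:
Simulating step by step:
Generation 0 (given above): 13 live cells
Generation 1: 9 live cells
(generation 1 grid is the final answer)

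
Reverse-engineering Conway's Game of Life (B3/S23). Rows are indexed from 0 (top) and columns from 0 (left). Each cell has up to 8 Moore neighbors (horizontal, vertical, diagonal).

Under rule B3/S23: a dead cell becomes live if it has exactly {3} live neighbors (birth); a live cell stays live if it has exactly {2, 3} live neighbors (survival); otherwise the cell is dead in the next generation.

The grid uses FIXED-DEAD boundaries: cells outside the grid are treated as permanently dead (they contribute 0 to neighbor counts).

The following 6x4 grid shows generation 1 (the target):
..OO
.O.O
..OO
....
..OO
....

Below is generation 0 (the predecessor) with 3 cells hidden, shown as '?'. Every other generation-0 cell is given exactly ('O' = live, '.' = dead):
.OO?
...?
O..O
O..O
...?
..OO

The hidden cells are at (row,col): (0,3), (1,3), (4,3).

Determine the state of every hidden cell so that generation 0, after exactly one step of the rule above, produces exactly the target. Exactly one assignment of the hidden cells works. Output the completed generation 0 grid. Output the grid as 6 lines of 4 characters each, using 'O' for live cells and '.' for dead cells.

Answer: .OOO
...O
O..O
O..O
....
..OO

Derivation:
Hidden generation-0 cells (in order): (0,3), (1,3), (4,3).
A hidden cell only influences target cells in its own 3x3 neighborhood. Try each of the 2^3 = 8 assignments, step the completed generation 0 forward once under B3/S23, and compare with the target:
  (0,3)=. (1,3)=. (4,3)=. -> step gives (0,2)='.' but target has 'O' -> reject
  (0,3)=. (1,3)=. (4,3)=O -> step gives (0,2)='.' but target has 'O' -> reject
  (0,3)=. (1,3)=O (4,3)=. -> step gives (0,3)='.' but target has 'O' -> reject
  (0,3)=. (1,3)=O (4,3)=O -> step gives (0,3)='.' but target has 'O' -> reject
  (0,3)=O (1,3)=. (4,3)=. -> step gives (0,3)='.' but target has 'O' -> reject
  (0,3)=O (1,3)=. (4,3)=O -> step gives (0,3)='.' but target has 'O' -> reject
  (0,3)=O (1,3)=O (4,3)=. -> step reproduces the target at every cell -> ACCEPT
  (0,3)=O (1,3)=O (4,3)=O -> step gives (3,2)='O' but target has '.' -> reject
Unique solution: (0,3)=live, (1,3)=live, (4,3)=dead.
Check: live-neighbor counts of every cell in the completed generation 0:
1132
2353
1232
1221
1233
0111
Applying B3/S23 to generation 0 with these counts gives:
..OO
.O.O
..OO
....
..OO
....
which matches the target exactly.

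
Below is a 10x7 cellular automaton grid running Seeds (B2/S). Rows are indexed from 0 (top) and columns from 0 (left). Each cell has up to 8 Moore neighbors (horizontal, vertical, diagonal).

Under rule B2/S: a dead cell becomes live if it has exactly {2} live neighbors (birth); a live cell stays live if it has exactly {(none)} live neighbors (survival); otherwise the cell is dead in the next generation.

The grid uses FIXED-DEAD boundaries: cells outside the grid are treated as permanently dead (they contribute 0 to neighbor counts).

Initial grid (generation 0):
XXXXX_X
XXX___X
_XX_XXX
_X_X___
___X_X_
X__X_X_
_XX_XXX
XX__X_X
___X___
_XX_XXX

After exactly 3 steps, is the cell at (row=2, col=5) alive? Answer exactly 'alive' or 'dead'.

Simulating step by step:
Generation 0 (given above): 37 live cells
Generation 1: 4 live cells
_______
_______
_______
X______
XX____X
_______
_______
_______
_______
_______
Generation 2: 2 live cells
_______
_______
_______
_______
_______
XX_____
_______
_______
_______
_______
Generation 3: 4 live cells
_______
_______
_______
_______
XX_____
_______
XX_____
_______
_______
_______

Cell (2,5) at generation 3: 0 -> dead

Answer: dead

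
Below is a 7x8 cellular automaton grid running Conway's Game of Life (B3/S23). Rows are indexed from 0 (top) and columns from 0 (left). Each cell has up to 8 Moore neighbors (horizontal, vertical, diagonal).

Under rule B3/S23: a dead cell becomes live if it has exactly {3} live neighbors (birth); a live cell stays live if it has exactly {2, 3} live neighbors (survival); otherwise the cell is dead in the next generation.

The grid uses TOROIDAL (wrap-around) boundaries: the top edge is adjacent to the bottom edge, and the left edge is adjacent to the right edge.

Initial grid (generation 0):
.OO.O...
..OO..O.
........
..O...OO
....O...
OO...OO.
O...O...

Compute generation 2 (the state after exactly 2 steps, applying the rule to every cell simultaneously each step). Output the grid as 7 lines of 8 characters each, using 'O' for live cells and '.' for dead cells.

Answer: .....O..
O....OO.
.O.O....
OOO....O
.O.....O
....OOO.
.......O

Derivation:
Simulating step by step:
Generation 0 (given above): 16 live cells
Generation 1: 23 live cells
.OO.OO..
.OOO....
..OO..OO
........
OO......
OO..OO.O
O.OOO..O
Generation 2: 16 live cells
(generation 2 grid is the final answer)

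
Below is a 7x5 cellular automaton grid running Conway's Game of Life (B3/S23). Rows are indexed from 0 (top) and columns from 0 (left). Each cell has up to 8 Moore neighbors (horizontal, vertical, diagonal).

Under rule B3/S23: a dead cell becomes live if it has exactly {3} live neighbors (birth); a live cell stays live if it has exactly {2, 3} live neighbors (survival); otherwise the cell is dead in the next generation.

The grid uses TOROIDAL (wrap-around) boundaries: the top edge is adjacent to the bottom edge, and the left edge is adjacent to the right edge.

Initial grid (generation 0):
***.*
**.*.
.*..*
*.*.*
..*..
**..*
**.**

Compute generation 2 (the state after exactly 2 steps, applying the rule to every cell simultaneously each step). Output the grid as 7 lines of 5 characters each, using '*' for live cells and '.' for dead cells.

Simulating step by step:
Generation 0 (given above): 20 live cells
Generation 1: 5 live cells
.....
...*.
.....
*.*.*
..*..
.....
.....
Generation 2: 6 live cells
(generation 2 grid is the final answer)

Answer: .....
.....
...**
.*.*.
.*.*.
.....
.....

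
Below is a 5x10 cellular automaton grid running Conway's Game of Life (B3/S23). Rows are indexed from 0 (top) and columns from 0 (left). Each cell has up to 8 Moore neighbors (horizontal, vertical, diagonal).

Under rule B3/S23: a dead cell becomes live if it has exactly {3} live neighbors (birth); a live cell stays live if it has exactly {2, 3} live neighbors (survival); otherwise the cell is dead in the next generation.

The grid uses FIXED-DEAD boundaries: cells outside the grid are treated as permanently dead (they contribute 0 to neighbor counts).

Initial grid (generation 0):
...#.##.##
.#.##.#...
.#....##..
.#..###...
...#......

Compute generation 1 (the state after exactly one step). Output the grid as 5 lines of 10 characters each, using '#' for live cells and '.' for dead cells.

Answer: ..##.###..
...##...#.
##.#...#..
..#.####..
....##....

Derivation:
Simulating step by step:
Generation 0 (given above): 17 live cells
Generation 1: 19 live cells
(generation 1 grid is the final answer)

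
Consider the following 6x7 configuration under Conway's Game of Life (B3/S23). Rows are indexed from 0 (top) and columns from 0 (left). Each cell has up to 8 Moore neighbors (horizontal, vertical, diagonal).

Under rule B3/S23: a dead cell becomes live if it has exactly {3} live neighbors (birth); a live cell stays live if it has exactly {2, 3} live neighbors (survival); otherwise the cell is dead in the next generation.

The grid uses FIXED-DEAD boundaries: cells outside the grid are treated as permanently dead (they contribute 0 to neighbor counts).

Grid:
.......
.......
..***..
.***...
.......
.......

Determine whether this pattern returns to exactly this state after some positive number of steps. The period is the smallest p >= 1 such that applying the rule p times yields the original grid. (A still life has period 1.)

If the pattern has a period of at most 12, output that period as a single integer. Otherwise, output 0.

Simulating and comparing each generation to the original:
Gen 0 (original, given above): 6 live cells
Gen 1: 6 live cells, differs from original
Gen 2: 6 live cells, MATCHES original -> period = 2

Answer: 2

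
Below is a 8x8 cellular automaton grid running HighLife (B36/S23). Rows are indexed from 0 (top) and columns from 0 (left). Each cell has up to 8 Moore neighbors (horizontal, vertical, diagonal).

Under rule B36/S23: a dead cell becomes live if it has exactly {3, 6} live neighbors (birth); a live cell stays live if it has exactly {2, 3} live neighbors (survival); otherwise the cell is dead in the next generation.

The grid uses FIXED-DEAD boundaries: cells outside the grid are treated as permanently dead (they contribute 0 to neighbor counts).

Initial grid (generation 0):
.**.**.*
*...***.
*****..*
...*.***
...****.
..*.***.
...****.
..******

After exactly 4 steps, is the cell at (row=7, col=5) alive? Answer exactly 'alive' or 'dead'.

Answer: dead

Derivation:
Simulating step by step:
Generation 0 (given above): 37 live cells
Generation 1: 21 live cells
.*.**...
**.*...*
***..***
.*.....*
..*.....
..**...*
........
..*....*
Generation 2: 18 live cells
**.**...
..**.*.*
.......*
*......*
.***....
..**....
..**....
........
Generation 3: 15 live cells
.*.**...
.***..*.
.......*
.**.....
.*.*....
....*...
..**....
........
Generation 4: 13 live cells
.*.**...
.*.**...
...*....
.**.....
.*.*....
....*...
...*....
........

Cell (7,5) at generation 4: 0 -> dead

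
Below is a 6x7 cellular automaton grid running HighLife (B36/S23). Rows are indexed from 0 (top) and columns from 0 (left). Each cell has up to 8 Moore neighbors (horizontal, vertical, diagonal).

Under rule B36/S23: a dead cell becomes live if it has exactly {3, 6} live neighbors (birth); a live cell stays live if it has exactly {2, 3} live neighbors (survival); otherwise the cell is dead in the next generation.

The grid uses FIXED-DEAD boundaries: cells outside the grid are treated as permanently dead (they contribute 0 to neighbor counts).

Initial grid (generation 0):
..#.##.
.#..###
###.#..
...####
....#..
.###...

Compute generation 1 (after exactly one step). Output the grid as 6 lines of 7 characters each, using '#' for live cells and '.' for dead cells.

Simulating step by step:
Generation 0 (given above): 19 live cells
Generation 1: 12 live cells
(generation 1 grid is the final answer)

Answer: ...##.#
#.....#
###....
.##....
.......
..##...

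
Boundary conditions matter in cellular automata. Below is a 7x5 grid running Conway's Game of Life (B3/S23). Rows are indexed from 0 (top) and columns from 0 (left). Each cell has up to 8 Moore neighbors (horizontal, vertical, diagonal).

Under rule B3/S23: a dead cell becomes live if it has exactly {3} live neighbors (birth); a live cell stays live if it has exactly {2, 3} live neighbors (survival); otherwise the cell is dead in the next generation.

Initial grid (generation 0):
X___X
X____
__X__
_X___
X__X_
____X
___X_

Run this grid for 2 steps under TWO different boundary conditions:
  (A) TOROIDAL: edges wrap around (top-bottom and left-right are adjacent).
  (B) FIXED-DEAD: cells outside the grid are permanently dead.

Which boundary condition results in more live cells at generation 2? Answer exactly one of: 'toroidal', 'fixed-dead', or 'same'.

Under TOROIDAL boundary, generation 2:
___X_
_X__X
_____
_XX__
XXX_X
___X_
X__X_
Population = 12

Under FIXED-DEAD boundary, generation 2:
_____
_____
XX___
_XX__
__XX_
_____
_____
Population = 6

Comparison: toroidal=12, fixed-dead=6 -> toroidal

Answer: toroidal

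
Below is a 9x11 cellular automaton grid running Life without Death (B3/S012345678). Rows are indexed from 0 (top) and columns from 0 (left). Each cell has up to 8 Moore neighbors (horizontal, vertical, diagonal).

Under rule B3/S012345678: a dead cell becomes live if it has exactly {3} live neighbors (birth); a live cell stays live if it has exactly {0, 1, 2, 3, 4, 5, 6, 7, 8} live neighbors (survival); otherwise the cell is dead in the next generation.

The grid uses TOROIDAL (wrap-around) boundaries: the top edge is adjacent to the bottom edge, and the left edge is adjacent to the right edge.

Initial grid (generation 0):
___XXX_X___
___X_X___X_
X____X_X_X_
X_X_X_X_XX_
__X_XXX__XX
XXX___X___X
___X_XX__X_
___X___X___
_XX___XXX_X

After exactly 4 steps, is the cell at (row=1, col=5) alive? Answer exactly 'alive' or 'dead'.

Answer: alive

Derivation:
Simulating step by step:
Generation 0 (given above): 40 live cells
Generation 1: 55 live cells
___XXX_X_X_
___X_X___XX
XX_X_X_X_X_
X_X_X_X_XX_
__X_XXX_XXX
XXX___XX__X
XX_XXXXX_XX
___XXX_X_X_
_XX__XXXX_X
Generation 2: 57 live cells
X__XXX_X_X_
X__X_X___XX
XX_X_X_X_X_
X_X_X_X_XX_
__X_XXX_XXX
XXX___XX__X
XX_XXXXX_XX
___XXX_X_X_
_XX__XXXX_X
Generation 3: 58 live cells
X__XXX_X_X_
X__X_X___XX
XX_X_X_X_X_
X_X_X_X_XX_
__X_XXX_XXX
XXX___XX__X
XX_XXXXX_XX
___XXX_X_X_
XXX__XXXX_X
Generation 4: 58 live cells
X__XXX_X_X_
X__X_X___XX
XX_X_X_X_X_
X_X_X_X_XX_
__X_XXX_XXX
XXX___XX__X
XX_XXXXX_XX
___XXX_X_X_
XXX__XXXX_X

Cell (1,5) at generation 4: 1 -> alive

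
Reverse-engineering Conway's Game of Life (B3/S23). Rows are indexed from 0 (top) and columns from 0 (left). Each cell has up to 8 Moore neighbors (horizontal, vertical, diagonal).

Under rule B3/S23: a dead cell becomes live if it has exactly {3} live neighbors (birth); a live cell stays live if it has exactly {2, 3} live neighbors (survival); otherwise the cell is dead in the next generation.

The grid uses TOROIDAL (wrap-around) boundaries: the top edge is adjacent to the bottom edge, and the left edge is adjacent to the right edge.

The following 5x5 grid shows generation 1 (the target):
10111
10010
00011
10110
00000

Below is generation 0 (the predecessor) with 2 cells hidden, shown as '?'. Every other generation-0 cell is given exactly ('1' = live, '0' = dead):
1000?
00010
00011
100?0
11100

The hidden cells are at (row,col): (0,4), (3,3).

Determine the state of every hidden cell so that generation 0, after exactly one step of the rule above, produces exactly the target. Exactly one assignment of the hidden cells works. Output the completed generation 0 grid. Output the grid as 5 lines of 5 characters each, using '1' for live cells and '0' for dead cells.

Answer: 10001
00010
00011
10000
11100

Derivation:
Hidden generation-0 cells (in order): (0,4), (3,3).
A hidden cell only influences target cells in its own 3x3 neighborhood. Try each of the 2^2 = 4 assignments, step the completed generation 0 forward once under B3/S23, and compare with the target:
  (0,4)=0 (3,3)=0 -> step gives (0,3)='0' but target has '1' -> reject
  (0,4)=0 (3,3)=1 -> step gives (0,3)='0' but target has '1' -> reject
  (0,4)=1 (3,3)=0 -> step reproduces the target at every cell -> ACCEPT
  (0,4)=1 (3,3)=1 -> step gives (2,2)='1' but target has '0' -> reject
Unique solution: (0,4)=live, (3,3)=dead.
Check: live-neighbor counts of every cell in the completed generation 0:
34333
31235
21223
34334
44124
Applying B3/S23 to generation 0 with these counts gives:
10111
10010
00011
10110
00000
which matches the target exactly.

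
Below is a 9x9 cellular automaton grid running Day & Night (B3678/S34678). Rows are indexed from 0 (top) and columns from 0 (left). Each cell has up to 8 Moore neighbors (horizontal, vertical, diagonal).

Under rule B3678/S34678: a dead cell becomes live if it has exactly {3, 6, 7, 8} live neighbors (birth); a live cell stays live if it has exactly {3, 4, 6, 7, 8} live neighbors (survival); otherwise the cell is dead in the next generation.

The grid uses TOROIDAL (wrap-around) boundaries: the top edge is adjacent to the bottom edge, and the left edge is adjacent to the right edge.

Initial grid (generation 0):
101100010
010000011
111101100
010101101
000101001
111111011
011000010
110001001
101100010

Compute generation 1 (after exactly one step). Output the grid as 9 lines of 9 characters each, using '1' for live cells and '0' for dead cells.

Answer: 101100111
001010011
010001100
011111100
101111001
110110011
110001011
100100111
111110101

Derivation:
Simulating step by step:
Generation 0 (given above): 40 live cells
Generation 1: 48 live cells
(generation 1 grid is the final answer)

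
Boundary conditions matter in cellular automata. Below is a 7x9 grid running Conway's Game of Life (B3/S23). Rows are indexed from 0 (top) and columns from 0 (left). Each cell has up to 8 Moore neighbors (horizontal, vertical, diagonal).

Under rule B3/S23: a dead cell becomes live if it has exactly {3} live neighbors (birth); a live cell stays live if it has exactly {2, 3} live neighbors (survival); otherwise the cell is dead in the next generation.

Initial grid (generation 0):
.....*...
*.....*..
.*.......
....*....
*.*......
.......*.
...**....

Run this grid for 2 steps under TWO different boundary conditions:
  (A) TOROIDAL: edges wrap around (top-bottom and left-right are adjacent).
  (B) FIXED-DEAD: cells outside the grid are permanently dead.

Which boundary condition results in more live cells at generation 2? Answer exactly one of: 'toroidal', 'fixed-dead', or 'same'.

Answer: toroidal

Derivation:
Under TOROIDAL boundary, generation 2:
....**...
.........
.........
.........
.........
.........
...***...
Population = 5

Under FIXED-DEAD boundary, generation 2:
.........
.........
.........
.........
.........
.........
.........
Population = 0

Comparison: toroidal=5, fixed-dead=0 -> toroidal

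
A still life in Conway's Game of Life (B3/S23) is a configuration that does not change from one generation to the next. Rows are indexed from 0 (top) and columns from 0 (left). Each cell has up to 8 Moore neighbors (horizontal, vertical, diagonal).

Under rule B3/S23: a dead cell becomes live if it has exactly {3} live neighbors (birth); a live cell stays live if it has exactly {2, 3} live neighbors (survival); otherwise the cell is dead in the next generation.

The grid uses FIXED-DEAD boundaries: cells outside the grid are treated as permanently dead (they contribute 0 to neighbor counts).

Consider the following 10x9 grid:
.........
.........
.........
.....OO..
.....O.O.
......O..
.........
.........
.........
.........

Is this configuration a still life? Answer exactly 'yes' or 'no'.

Answer: yes

Derivation:
Compute generation 1 and compare to generation 0 (given above):
Generation 1:
.........
.........
.........
.....OO..
.....O.O.
......O..
.........
.........
.........
.........
The grids are IDENTICAL -> still life.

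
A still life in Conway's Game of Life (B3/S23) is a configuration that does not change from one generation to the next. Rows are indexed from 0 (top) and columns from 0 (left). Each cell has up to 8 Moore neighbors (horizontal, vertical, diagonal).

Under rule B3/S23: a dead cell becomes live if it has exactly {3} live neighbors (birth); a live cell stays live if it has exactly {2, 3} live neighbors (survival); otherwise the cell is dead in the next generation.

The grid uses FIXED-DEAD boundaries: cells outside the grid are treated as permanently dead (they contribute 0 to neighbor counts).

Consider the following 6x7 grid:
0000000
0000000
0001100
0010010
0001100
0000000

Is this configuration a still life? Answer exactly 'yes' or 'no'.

Compute generation 1 and compare to generation 0 (given above):
Generation 1:
0000000
0000000
0001100
0010010
0001100
0000000
The grids are IDENTICAL -> still life.

Answer: yes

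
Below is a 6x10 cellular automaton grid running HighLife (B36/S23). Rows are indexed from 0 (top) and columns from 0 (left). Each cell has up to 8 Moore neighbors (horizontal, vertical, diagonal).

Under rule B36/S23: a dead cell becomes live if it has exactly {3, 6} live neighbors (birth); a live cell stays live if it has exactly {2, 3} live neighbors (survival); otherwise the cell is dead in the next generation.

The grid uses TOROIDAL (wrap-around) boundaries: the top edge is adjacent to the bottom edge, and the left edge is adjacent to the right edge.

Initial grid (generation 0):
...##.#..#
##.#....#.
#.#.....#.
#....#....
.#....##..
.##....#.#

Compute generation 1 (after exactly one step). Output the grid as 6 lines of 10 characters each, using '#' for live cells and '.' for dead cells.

Simulating step by step:
Generation 0 (given above): 20 live cells
Generation 1: 26 live cells
(generation 1 grid is the final answer)

Answer: ...##..#.#
##.##..##.
#.#.......
#.....##.#
.##...###.
.###.#.#..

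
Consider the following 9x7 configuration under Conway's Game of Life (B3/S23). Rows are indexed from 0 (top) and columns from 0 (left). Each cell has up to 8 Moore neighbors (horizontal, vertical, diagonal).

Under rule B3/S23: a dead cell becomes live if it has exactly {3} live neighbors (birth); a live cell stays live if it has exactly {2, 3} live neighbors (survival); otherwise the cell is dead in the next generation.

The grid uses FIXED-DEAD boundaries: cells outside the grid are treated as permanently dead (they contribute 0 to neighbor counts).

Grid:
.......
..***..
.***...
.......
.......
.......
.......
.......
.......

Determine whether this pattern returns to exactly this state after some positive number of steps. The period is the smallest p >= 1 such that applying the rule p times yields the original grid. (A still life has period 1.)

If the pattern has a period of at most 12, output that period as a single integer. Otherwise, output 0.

Simulating and comparing each generation to the original:
Gen 0 (original, given above): 6 live cells
Gen 1: 6 live cells, differs from original
Gen 2: 6 live cells, MATCHES original -> period = 2

Answer: 2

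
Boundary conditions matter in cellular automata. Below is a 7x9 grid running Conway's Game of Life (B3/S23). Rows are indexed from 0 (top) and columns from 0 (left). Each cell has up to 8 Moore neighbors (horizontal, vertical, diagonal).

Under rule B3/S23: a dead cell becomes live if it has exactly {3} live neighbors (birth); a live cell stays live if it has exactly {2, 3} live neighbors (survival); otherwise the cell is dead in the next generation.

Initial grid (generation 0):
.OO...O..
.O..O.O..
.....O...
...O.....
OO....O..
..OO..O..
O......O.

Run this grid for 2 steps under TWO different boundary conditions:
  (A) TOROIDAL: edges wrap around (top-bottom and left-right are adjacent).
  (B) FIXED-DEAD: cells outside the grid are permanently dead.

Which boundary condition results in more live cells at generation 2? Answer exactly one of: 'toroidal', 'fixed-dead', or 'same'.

Under TOROIDAL boundary, generation 2:
O..O.O..O
O.OOO..O.
.....O...
....O....
OOO....OO
OOOO..O.O
...O.....
Population = 23

Under FIXED-DEAD boundary, generation 2:
.OO......
.OOOO.O..
.....O...
....O....
.OO......
.OO......
.........
Population = 13

Comparison: toroidal=23, fixed-dead=13 -> toroidal

Answer: toroidal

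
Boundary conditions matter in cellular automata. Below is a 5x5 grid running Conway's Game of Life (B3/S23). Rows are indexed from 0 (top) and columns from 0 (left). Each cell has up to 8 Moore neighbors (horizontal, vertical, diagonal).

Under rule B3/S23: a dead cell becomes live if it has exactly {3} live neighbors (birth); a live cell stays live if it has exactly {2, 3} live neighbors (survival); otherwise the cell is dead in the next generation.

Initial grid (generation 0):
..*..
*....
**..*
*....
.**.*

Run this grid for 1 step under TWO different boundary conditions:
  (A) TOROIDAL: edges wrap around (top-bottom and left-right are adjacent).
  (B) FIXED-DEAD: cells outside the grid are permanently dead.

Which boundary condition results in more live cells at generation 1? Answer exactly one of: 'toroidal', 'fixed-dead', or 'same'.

Answer: toroidal

Derivation:
Under TOROIDAL boundary, generation 1:
*.**.
*...*
.*..*
..**.
****.
Population = 13

Under FIXED-DEAD boundary, generation 1:
.....
*....
**...
*.**.
.*...
Population = 7

Comparison: toroidal=13, fixed-dead=7 -> toroidal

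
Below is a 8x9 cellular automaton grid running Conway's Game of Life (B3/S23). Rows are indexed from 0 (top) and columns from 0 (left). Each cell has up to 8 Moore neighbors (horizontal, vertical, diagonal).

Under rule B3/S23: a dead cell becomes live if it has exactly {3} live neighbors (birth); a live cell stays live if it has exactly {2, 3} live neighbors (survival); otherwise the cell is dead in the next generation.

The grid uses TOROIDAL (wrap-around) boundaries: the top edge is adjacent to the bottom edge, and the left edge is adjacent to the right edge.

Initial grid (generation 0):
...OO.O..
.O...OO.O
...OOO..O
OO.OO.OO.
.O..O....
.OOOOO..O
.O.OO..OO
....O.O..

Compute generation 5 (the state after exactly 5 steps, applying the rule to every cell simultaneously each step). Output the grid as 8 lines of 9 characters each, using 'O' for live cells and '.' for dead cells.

Simulating step by step:
Generation 0 (given above): 32 live cells
Generation 1: 27 live cells
...OO.O..
O.O...O..
.O.O....O
OO....OOO
......OOO
.O...O.OO
.O....OOO
..O...O..
Generation 2: 25 live cells
.OOO..OO.
OOO.OO.O.
......O..
.OO...O..
.O...O...
.....O...
.OO..O..O
..OO..O..
Generation 3: 36 live cells
O......OO
O...OO.OO
O..O..OO.
.OO..OO..
.OO..OO..
OOO.OOO..
.OOOOOO..
O...OOO..
Generation 4: 16 live cells
.O.......
.O..OO...
O.OO.....
O..OO....
.......O.
O......O.
.......O.
O.O......
Generation 5: 19 live cells
(generation 5 grid is the final answer)

Answer: OOO......
OO.OO....
O.O..O...
.OOOO...O
.........
......OO.
.O.......
.O.......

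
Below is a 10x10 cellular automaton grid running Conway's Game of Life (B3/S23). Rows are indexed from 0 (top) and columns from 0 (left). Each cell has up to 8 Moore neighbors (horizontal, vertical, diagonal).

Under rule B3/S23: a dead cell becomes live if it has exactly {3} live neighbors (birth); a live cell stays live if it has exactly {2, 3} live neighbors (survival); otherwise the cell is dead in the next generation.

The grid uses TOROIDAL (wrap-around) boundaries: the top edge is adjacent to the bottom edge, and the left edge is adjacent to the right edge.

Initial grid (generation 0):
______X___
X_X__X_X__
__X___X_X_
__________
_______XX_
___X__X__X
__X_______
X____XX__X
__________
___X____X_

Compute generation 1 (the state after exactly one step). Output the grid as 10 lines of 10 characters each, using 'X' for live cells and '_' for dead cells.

Simulating step by step:
Generation 0 (given above): 20 live cells
Generation 1: 18 live cells
(generation 1 grid is the final answer)

Answer: ______XX__
_X___X_X__
_X____XX__
________X_
_______XX_
_______XX_
X____XX__X
__________
_________X
__________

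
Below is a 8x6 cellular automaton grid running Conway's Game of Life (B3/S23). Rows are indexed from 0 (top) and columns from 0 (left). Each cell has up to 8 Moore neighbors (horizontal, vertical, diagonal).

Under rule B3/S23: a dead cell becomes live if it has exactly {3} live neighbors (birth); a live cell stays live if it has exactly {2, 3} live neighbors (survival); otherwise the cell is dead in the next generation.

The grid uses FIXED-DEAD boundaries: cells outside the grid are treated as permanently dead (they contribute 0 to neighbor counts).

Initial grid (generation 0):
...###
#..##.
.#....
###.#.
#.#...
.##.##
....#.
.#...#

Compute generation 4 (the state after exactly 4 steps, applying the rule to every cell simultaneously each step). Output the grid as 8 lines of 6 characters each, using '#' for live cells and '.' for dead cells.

Simulating step by step:
Generation 0 (given above): 20 live cells
Generation 1: 20 live cells
...#.#
..##.#
....#.
#.##..
#...##
.##.##
.####.
......
Generation 2: 18 live cells
..##..
..##.#
.#..#.
.#.#.#
#....#
#.....
.#..##
..##..
Generation 3: 24 live cells
..###.
.#....
.#...#
###..#
##..#.
##..##
.####.
..###.
Generation 4: 14 live cells
(generation 4 grid is the final answer)

Answer: ..##..
.#.##.
......
..#.##
...##.
.....#
#.....
.#..#.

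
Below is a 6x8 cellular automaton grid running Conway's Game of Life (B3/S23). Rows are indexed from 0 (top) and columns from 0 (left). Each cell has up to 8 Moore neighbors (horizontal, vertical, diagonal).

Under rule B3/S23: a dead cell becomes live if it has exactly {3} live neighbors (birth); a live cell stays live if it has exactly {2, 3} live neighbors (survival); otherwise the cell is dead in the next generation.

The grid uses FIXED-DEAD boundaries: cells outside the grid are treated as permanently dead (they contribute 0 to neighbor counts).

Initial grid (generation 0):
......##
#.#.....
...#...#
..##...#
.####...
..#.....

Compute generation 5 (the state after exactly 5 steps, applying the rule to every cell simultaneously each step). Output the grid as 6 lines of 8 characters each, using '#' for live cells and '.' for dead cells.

Answer: ........
........
........
###.....
#.#.....
.#......

Derivation:
Simulating step by step:
Generation 0 (given above): 14 live cells
Generation 1: 9 live cells
........
......##
.#.#....
.#......
.#..#...
.##.....
Generation 2: 7 live cells
........
........
..#.....
##......
##......
.##.....
Generation 3: 6 live cells
........
........
.#......
#.#.....
........
###.....
Generation 4: 5 live cells
........
........
.#......
.#......
#.#.....
.#......
Generation 5: 6 live cells
(generation 5 grid is the final answer)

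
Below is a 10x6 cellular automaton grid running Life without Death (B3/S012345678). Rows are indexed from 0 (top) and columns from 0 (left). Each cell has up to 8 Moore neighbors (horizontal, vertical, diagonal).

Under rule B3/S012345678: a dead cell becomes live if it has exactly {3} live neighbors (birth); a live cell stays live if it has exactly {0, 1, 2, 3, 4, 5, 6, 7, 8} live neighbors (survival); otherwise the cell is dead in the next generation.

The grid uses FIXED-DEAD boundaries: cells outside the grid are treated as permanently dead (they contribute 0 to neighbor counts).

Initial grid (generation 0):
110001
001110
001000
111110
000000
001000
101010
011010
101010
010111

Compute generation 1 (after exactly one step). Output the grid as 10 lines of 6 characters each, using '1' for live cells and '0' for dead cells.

Simulating step by step:
Generation 0 (given above): 26 live cells
Generation 1: 34 live cells
(generation 1 grid is the final answer)

Answer: 111111
001110
001000
111110
000000
011100
101010
111011
101010
011111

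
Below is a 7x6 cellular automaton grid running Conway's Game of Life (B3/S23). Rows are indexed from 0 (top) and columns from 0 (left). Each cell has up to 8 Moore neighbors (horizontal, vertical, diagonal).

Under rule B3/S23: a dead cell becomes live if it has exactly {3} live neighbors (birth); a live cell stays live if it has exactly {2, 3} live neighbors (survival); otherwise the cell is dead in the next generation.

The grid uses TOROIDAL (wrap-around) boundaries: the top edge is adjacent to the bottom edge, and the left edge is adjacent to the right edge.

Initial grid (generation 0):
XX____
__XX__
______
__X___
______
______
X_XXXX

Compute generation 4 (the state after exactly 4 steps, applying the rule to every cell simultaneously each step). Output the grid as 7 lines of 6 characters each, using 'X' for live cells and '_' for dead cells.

Simulating step by step:
Generation 0 (given above): 10 live cells
Generation 1: 13 live cells
X_____
_XX___
__XX__
______
______
___XXX
X_XXXX
Generation 2: 14 live cells
X___X_
_XXX__
_XXX__
______
____X_
X_X___
XXX___
Generation 3: 15 live cells
X____X
X___X_
_X_X__
__XX__
______
X_XX_X
X_XX__
Generation 4: 20 live cells
(generation 4 grid is the final answer)

Answer: X__XX_
XX__X_
_X_XX_
__XX__
_X__X_
X_XXXX
__XX__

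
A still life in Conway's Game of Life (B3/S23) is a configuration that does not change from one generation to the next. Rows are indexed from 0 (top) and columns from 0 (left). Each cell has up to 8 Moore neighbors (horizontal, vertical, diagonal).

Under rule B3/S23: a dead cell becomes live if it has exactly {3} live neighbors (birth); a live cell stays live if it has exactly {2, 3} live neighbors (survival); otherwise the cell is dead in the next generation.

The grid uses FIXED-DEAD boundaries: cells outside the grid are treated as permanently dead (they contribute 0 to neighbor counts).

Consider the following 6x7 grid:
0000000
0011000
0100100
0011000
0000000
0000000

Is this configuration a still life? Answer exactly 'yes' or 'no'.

Compute generation 1 and compare to generation 0 (given above):
Generation 1:
0000000
0011000
0100100
0011000
0000000
0000000
The grids are IDENTICAL -> still life.

Answer: yes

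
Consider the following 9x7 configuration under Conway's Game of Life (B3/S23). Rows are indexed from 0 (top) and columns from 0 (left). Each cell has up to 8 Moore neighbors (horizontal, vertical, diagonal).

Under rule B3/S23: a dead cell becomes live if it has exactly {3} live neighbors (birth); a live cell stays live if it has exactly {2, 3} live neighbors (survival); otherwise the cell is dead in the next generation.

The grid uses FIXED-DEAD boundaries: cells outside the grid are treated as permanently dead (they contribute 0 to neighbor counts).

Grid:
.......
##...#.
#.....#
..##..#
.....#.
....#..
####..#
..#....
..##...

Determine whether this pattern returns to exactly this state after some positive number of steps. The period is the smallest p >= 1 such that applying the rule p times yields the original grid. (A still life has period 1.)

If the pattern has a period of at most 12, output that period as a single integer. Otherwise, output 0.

Simulating and comparing each generation to the original:
Gen 0 (original, given above): 18 live cells
Gen 1: 21 live cells, differs from original
Gen 2: 10 live cells, differs from original
Gen 3: 7 live cells, differs from original
Gen 4: 7 live cells, differs from original
Gen 5: 7 live cells, differs from original
Gen 6: 7 live cells, differs from original
Gen 7: 7 live cells, differs from original
Gen 8: 7 live cells, differs from original
Gen 9: 7 live cells, differs from original
Gen 10: 7 live cells, differs from original
Gen 11: 7 live cells, differs from original
Gen 12: 7 live cells, differs from original
No period found within 12 steps.

Answer: 0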